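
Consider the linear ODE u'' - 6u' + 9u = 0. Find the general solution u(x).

Characteristic equation r² - 6r + 9 = 0 has discriminant (-6)² - 4·(9) = 0, so r = 3 is a repeated root.
Hence u_h = (C1 + C2*x)*exp(3*x).

u = C1*exp(3*x) + C2*x*exp(3*x)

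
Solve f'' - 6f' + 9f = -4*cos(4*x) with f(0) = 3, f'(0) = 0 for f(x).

Characteristic equation r² - 6r + 9 = 0 has discriminant (-6)² - 4·(9) = 0, so r = 3 is a repeated root.
Hence f_h = (C1 + C2*x)*exp(3*x).
Try f_p = A*cos(4*x) + B*sin(4*x). Substituting and equating the coefficients of cos(4x) and sin(4x) gives A = 28/625, B = 96/625, so f_p = 28*cos(4*x)/625 + 96*sin(4*x)/625.
General solution: f = 28*cos(4*x)/625 + 96*sin(4*x)/625 + C1*exp(3*x) + C2*x*exp(3*x).
Apply the initial conditions: f(0) = 28/625 + C1 = 3 and f'(0) = 384/625 + C2 + 3*C1 = 0. Solving gives C1 = 1847/625, C2 = -237/25.

f = 28*cos(4*x)/625 + 96*sin(4*x)/625 + 1847*exp(3*x)/625 - 237*x*exp(3*x)/25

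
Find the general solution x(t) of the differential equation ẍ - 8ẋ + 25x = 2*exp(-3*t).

Characteristic equation r² - 8r + 25 = 0 has discriminant (-8)² - 4·(25) = -36 < 0, so r = 4 ± 3i.
Hence x_h = C1*cos(3*t)*exp(4*t) + C2*exp(4*t)*sin(3*t).
Try x_p = A*exp(-3*t). Substituting into the equation and dividing by exp(-3*t) gives A = 1/29, so x_p = exp(-3*t)/29.

x = exp(-3*t)/29 + C1*cos(3*t)*exp(4*t) + C2*exp(4*t)*sin(3*t)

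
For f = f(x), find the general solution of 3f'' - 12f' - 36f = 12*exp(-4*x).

Divide through by 3: f'' - 4f' - 12f = 4*exp(-4*x).
Characteristic equation r² - 4r - 12 = 0 factors as (r + 2)(r - 6) = 0, so r = -2, 6.
Hence f_h = C1*exp(-2*x) + C2*exp(6*x).
Try f_p = A*exp(-4*x). Substituting into the equation and dividing by exp(-4*x) gives A = 1/5, so f_p = exp(-4*x)/5.

f = exp(-4*x)/5 + C1*exp(-2*x) + C2*exp(6*x)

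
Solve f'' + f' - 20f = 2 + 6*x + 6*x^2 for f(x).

Characteristic equation r² + r - 20 = 0 factors as (r + 5)(r - 4) = 0, so r = -5, 4.
Hence f_h = C1*exp(-5*x) + C2*exp(4*x).
For the particular solution try f_p = A0 + A1*x + A2*x^2. Substituting and matching coefficients of each power of x gives A0 = -293/2000, A1 = -33/100, A2 = -3/10, so f_p = -293/2000 - 33*x/100 - 3*x^2/10.

f = -293/2000 - 33*x/100 - 3*x**2/10 + C1*exp(-5*x) + C2*exp(4*x)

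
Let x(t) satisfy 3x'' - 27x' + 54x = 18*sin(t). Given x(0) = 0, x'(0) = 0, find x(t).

Divide through by 3: x'' - 9x' + 18x = 6*sin(t).
Characteristic equation r² - 9r + 18 = 0 factors as (r - 6)(r - 3) = 0, so r = 6, 3.
Hence x_h = C1*exp(6*t) + C2*exp(3*t).
Try x_p = A*cos(t) + B*sin(t). Substituting and equating the coefficients of cos(t) and sin(t) gives A = 27/185, B = 51/185, so x_p = 27*cos(t)/185 + 51*sin(t)/185.
General solution: x = 27*cos(t)/185 + 51*sin(t)/185 + C1*exp(6*t) + C2*exp(3*t).
Apply the initial conditions: x(0) = 27/185 + C1 + C2 = 0 and x'(0) = 51/185 + 3*C2 + 6*C1 = 0. Solving gives C1 = 2/37, C2 = -1/5.

x = -exp(3*t)/5 + 2*exp(6*t)/37 + 27*cos(t)/185 + 51*sin(t)/185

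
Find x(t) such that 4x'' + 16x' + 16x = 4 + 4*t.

Divide through by 4: x'' + 4x' + 4x = 1 + t.
Characteristic equation r² + 4r + 4 = 0 has discriminant (4)² - 4·(4) = 0, so r = -2 is a repeated root.
Hence x_h = (C1 + C2*t)*exp(-2*t).
For the particular solution try x_p = A0 + A1*t. Substituting and matching coefficients of each power of t gives A0 = 0, A1 = 1/4, so x_p = t/4.

x = t/4 + C1*exp(-2*t) + C2*t*exp(-2*t)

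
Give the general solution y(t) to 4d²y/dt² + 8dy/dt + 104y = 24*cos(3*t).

y = 36*sin(3*t)/325 + 102*cos(3*t)/325 + C1*cos(5*t)*exp(-t) + C2*exp(-t)*sin(5*t)

Divide through by 4: y'' + 2y' + 26y = 6*cos(3*t).
Characteristic equation r² + 2r + 26 = 0 has discriminant (2)² - 4·(26) = -100 < 0, so r = -1 ± 5i.
Hence y_h = C1*cos(5*t)*exp(-t) + C2*exp(-t)*sin(5*t).
Try y_p = A*cos(3*t) + B*sin(3*t). Substituting and equating the coefficients of cos(3t) and sin(3t) gives A = 102/325, B = 36/325, so y_p = 36*sin(3*t)/325 + 102*cos(3*t)/325.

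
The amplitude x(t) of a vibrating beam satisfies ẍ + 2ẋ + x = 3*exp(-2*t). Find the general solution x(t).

x = 3*exp(-2*t) + C1*exp(-t) + C2*t*exp(-t)

Characteristic equation r² + 2r + 1 = 0 has discriminant (2)² - 4·(1) = 0, so r = -1 is a repeated root.
Hence x_h = (C1 + C2*t)*exp(-t).
Try x_p = A*exp(-2*t). Substituting into the equation and dividing by exp(-2*t) gives A = 3, so x_p = 3*exp(-2*t).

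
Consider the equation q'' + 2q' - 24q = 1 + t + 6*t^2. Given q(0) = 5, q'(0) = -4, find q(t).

Characteristic equation r² + 2r - 24 = 0 factors as (r - 4)(r + 6) = 0, so r = 4, -6.
Hence q_h = C1*exp(4*t) + C2*exp(-6*t).
For the particular solution try q_p = A0 + A1*t + A2*t^2. Substituting and matching coefficients of each power of t gives A0 = -5/72, A1 = -1/12, A2 = -1/4, so q_p = -5/72 - t^2/4 - t/12.
General solution: q = -5/72 - t^2/4 - t/12 + C1*exp(4*t) + C2*exp(-6*t).
Apply the initial conditions: q(0) = -5/72 + C1 + C2 = 5 and q'(0) = -1/12 - 6*C2 + 4*C1 = -4. Solving gives C1 = 53/20, C2 = 871/360.

q = -5/72 - t**2/4 - t/12 + 53*exp(4*t)/20 + 871*exp(-6*t)/360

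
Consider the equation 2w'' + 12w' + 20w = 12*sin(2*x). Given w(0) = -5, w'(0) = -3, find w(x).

w = -2*cos(2*x)/5 + sin(2*x)/5 - 86*exp(-3*x)*sin(x)/5 - 23*cos(x)*exp(-3*x)/5

Divide through by 2: w'' + 6w' + 10w = 6*sin(2*x).
Characteristic equation r² + 6r + 10 = 0 has discriminant (6)² - 4·(10) = -4 < 0, so r = -3 ± i.
Hence w_h = C1*cos(x)*exp(-3*x) + C2*exp(-3*x)*sin(x).
Try w_p = A*cos(2*x) + B*sin(2*x). Substituting and equating the coefficients of cos(2x) and sin(2x) gives A = -2/5, B = 1/5, so w_p = -2*cos(2*x)/5 + sin(2*x)/5.
General solution: w = -2*cos(2*x)/5 + sin(2*x)/5 + C1*cos(x)*exp(-3*x) + C2*exp(-3*x)*sin(x).
Apply the initial conditions: w(0) = -2/5 + C1 = -5 and w'(0) = 2/5 + C2 - 3*C1 = -3. Solving gives C1 = -23/5, C2 = -86/5.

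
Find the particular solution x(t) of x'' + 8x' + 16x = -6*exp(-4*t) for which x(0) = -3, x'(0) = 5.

x = -3*exp(-4*t) - 7*t*exp(-4*t) - 3*t**2*exp(-4*t)

Characteristic equation r² + 8r + 16 = 0 has discriminant (8)² - 4·(16) = 0, so r = -4 is a repeated root.
Hence x_h = (C1 + C2*t)*exp(-4*t).
Since exp(-4*t) solves the homogeneous equation (r = -4 is a root of multiplicity 2), multiply the trial by t^2. Try x_p = A*t^2*exp(-4*t). Substituting into the equation and dividing by exp(-4*t) gives A = -3, so x_p = -3*t^2*exp(-4*t).
General solution: x = C1*exp(-4*t) - 3*t^2*exp(-4*t) + C2*t*exp(-4*t).
Apply the initial conditions: x(0) = C1 = -3 and x'(0) = C2 - 4*C1 = 5. Solving gives C1 = -3, C2 = -7.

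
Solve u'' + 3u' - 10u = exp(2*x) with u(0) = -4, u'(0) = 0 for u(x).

Characteristic equation r² + 3r - 10 = 0 factors as (r - 2)(r + 5) = 0, so r = 2, -5.
Hence u_h = C1*exp(2*x) + C2*exp(-5*x).
Since exp(2*x) solves the homogeneous equation (r = 2 is a root of multiplicity 1), multiply the trial by x. Try u_p = A*x*exp(2*x). Substituting into the equation and dividing by exp(2*x) gives A = 1/7, so u_p = x*exp(2*x)/7.
General solution: u = C1*exp(2*x) + C2*exp(-5*x) + x*exp(2*x)/7.
Apply the initial conditions: u(0) = C1 + C2 = -4 and u'(0) = 1/7 - 5*C2 + 2*C1 = 0. Solving gives C1 = -141/49, C2 = -55/49.

u = -141*exp(2*x)/49 - 55*exp(-5*x)/49 + x*exp(2*x)/7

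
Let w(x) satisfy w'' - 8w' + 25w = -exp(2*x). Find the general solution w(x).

w = -exp(2*x)/13 + C1*cos(3*x)*exp(4*x) + C2*exp(4*x)*sin(3*x)

Characteristic equation r² - 8r + 25 = 0 has discriminant (-8)² - 4·(25) = -36 < 0, so r = 4 ± 3i.
Hence w_h = C1*cos(3*x)*exp(4*x) + C2*exp(4*x)*sin(3*x).
Try w_p = A*exp(2*x). Substituting into the equation and dividing by exp(2*x) gives A = -1/13, so w_p = -exp(2*x)/13.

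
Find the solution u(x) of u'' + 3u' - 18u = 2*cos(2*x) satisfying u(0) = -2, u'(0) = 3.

u = -37*exp(3*x)/39 - 29*exp(-6*x)/30 - 11*cos(2*x)/130 + 3*sin(2*x)/130

Characteristic equation r² + 3r - 18 = 0 factors as (r - 3)(r + 6) = 0, so r = 3, -6.
Hence u_h = C1*exp(3*x) + C2*exp(-6*x).
Try u_p = A*cos(2*x) + B*sin(2*x). Substituting and equating the coefficients of cos(2x) and sin(2x) gives A = -11/130, B = 3/130, so u_p = -11*cos(2*x)/130 + 3*sin(2*x)/130.
General solution: u = -11*cos(2*x)/130 + 3*sin(2*x)/130 + C1*exp(3*x) + C2*exp(-6*x).
Apply the initial conditions: u(0) = -11/130 + C1 + C2 = -2 and u'(0) = 3/65 - 6*C2 + 3*C1 = 3. Solving gives C1 = -37/39, C2 = -29/30.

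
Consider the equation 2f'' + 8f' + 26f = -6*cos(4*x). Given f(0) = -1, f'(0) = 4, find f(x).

f = -48*sin(4*x)/265 + 9*cos(4*x)/265 - 274*cos(3*x)*exp(-2*x)/265 + 704*exp(-2*x)*sin(3*x)/795

Divide through by 2: f'' + 4f' + 13f = -3*cos(4*x).
Characteristic equation r² + 4r + 13 = 0 has discriminant (4)² - 4·(13) = -36 < 0, so r = -2 ± 3i.
Hence f_h = C1*cos(3*x)*exp(-2*x) + C2*exp(-2*x)*sin(3*x).
Try f_p = A*cos(4*x) + B*sin(4*x). Substituting and equating the coefficients of cos(4x) and sin(4x) gives A = 9/265, B = -48/265, so f_p = -48*sin(4*x)/265 + 9*cos(4*x)/265.
General solution: f = -48*sin(4*x)/265 + 9*cos(4*x)/265 + C1*cos(3*x)*exp(-2*x) + C2*exp(-2*x)*sin(3*x).
Apply the initial conditions: f(0) = 9/265 + C1 = -1 and f'(0) = -192/265 - 2*C1 + 3*C2 = 4. Solving gives C1 = -274/265, C2 = 704/795.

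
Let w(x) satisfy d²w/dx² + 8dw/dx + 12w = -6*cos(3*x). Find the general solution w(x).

w = -16*sin(3*x)/65 - 2*cos(3*x)/65 + C1*exp(-6*x) + C2*exp(-2*x)

Characteristic equation r² + 8r + 12 = 0 factors as (r + 6)(r + 2) = 0, so r = -6, -2.
Hence w_h = C1*exp(-6*x) + C2*exp(-2*x).
Try w_p = A*cos(3*x) + B*sin(3*x). Substituting and equating the coefficients of cos(3x) and sin(3x) gives A = -2/65, B = -16/65, so w_p = -16*sin(3*x)/65 - 2*cos(3*x)/65.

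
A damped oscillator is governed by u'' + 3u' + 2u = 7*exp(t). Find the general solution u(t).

Characteristic equation r² + 3r + 2 = 0 factors as (r + 1)(r + 2) = 0, so r = -1, -2.
Hence u_h = C1*exp(-t) + C2*exp(-2*t).
Try u_p = A*exp(t). Substituting into the equation and dividing by exp(t) gives A = 7/6, so u_p = 7*exp(t)/6.

u = 7*exp(t)/6 + C1*exp(-t) + C2*exp(-2*t)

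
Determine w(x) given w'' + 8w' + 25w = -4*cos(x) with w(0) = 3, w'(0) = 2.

Characteristic equation r² + 8r + 25 = 0 has discriminant (8)² - 4·(25) = -36 < 0, so r = -4 ± 3i.
Hence w_h = C1*cos(3*x)*exp(-4*x) + C2*exp(-4*x)*sin(3*x).
Try w_p = A*cos(x) + B*sin(x). Substituting and equating the coefficients of cos(x) and sin(x) gives A = -3/20, B = -1/20, so w_p = -3*cos(x)/20 - sin(x)/20.
General solution: w = -3*cos(x)/20 - sin(x)/20 + C1*cos(3*x)*exp(-4*x) + C2*exp(-4*x)*sin(3*x).
Apply the initial conditions: w(0) = -3/20 + C1 = 3 and w'(0) = -1/20 - 4*C1 + 3*C2 = 2. Solving gives C1 = 63/20, C2 = 293/60.

w = -3*cos(x)/20 - sin(x)/20 + 63*cos(3*x)*exp(-4*x)/20 + 293*exp(-4*x)*sin(3*x)/60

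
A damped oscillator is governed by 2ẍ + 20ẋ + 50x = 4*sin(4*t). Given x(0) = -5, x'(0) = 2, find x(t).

x = -8325*exp(-5*t)/1681 - 80*cos(4*t)/1681 + 18*sin(4*t)/1681 - 935*t*exp(-5*t)/41

Divide through by 2: x'' + 10x' + 25x = 2*sin(4*t).
Characteristic equation r² + 10r + 25 = 0 has discriminant (10)² - 4·(25) = 0, so r = -5 is a repeated root.
Hence x_h = (C1 + C2*t)*exp(-5*t).
Try x_p = A*cos(4*t) + B*sin(4*t). Substituting and equating the coefficients of cos(4t) and sin(4t) gives A = -80/1681, B = 18/1681, so x_p = -80*cos(4*t)/1681 + 18*sin(4*t)/1681.
General solution: x = -80*cos(4*t)/1681 + 18*sin(4*t)/1681 + C1*exp(-5*t) + C2*t*exp(-5*t).
Apply the initial conditions: x(0) = -80/1681 + C1 = -5 and x'(0) = 72/1681 + C2 - 5*C1 = 2. Solving gives C1 = -8325/1681, C2 = -935/41.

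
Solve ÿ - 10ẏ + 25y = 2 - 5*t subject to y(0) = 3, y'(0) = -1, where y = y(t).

Characteristic equation r² - 10r + 25 = 0 has discriminant (-10)² - 4·(25) = 0, so r = 5 is a repeated root.
Hence y_h = (C1 + C2*t)*exp(5*t).
For the particular solution try y_p = A0 + A1*t. Substituting and matching coefficients of each power of t gives A0 = 0, A1 = -1/5, so y_p = -t/5.
General solution: y = -t/5 + C1*exp(5*t) + C2*t*exp(5*t).
Apply the initial conditions: y(0) = C1 = 3 and y'(0) = -1/5 + C2 + 5*C1 = -1. Solving gives C1 = 3, C2 = -79/5.

y = 3*exp(5*t) - t/5 - 79*t*exp(5*t)/5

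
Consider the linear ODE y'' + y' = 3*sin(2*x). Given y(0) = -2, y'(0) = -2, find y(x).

y = -5/2 - 3*sin(2*x)/5 - 3*cos(2*x)/10 + 4*exp(-x)/5

Characteristic equation r² + r = 0 factors as (r + 1)r = 0, so r = -1, 0.
Hence y_h = C1*exp(-x) + C2.
Try y_p = A*cos(2*x) + B*sin(2*x). Substituting and equating the coefficients of cos(2x) and sin(2x) gives A = -3/10, B = -3/5, so y_p = -3*sin(2*x)/5 - 3*cos(2*x)/10.
General solution: y = C2 - 3*sin(2*x)/5 - 3*cos(2*x)/10 + C1*exp(-x).
Apply the initial conditions: y(0) = -3/10 + C1 + C2 = -2 and y'(0) = -6/5 - C1 = -2. Solving gives C1 = 4/5, C2 = -5/2.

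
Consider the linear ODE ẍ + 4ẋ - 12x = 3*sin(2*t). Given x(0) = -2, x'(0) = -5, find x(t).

Characteristic equation r² + 4r - 12 = 0 factors as (r - 2)(r + 6) = 0, so r = 2, -6.
Hence x_h = C1*exp(2*t) + C2*exp(-6*t).
Try x_p = A*cos(2*t) + B*sin(2*t). Substituting and equating the coefficients of cos(2t) and sin(2t) gives A = -3/40, B = -3/20, so x_p = -3*sin(2*t)/20 - 3*cos(2*t)/40.
General solution: x = -3*sin(2*t)/20 - 3*cos(2*t)/40 + C1*exp(2*t) + C2*exp(-6*t).
Apply the initial conditions: x(0) = -3/40 + C1 + C2 = -2 and x'(0) = -3/10 - 6*C2 + 2*C1 = -5. Solving gives C1 = -65/32, C2 = 17/160.

x = -65*exp(2*t)/32 - 3*sin(2*t)/20 - 3*cos(2*t)/40 + 17*exp(-6*t)/160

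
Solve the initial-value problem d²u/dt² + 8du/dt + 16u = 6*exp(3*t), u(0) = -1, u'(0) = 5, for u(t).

Characteristic equation r² + 8r + 16 = 0 has discriminant (8)² - 4·(16) = 0, so r = -4 is a repeated root.
Hence u_h = (C1 + C2*t)*exp(-4*t).
Try u_p = A*exp(3*t). Substituting into the equation and dividing by exp(3*t) gives A = 6/49, so u_p = 6*exp(3*t)/49.
General solution: u = 6*exp(3*t)/49 + C1*exp(-4*t) + C2*t*exp(-4*t).
Apply the initial conditions: u(0) = 6/49 + C1 = -1 and u'(0) = 18/49 + C2 - 4*C1 = 5. Solving gives C1 = -55/49, C2 = 1/7.

u = -55*exp(-4*t)/49 + 6*exp(3*t)/49 + t*exp(-4*t)/7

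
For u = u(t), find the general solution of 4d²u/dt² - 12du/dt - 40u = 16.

u = -2/5 + C1*exp(-2*t) + C2*exp(5*t)

Divide through by 4: u'' - 3u' - 10u = 4.
Characteristic equation r² - 3r - 10 = 0 factors as (r + 2)(r - 5) = 0, so r = -2, 5.
Hence u_h = C1*exp(-2*t) + C2*exp(5*t).
For the particular solution try u_p = A0. Substituting and matching coefficients of each power of t gives A0 = -2/5, so u_p = -2/5.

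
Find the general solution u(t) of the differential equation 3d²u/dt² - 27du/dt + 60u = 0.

u = C1*exp(4*t) + C2*exp(5*t)

Divide through by 3: u'' - 9u' + 20u = 0.
Characteristic equation r² - 9r + 20 = 0 factors as (r - 4)(r - 5) = 0, so r = 4, 5.
Hence u_h = C1*exp(4*t) + C2*exp(5*t).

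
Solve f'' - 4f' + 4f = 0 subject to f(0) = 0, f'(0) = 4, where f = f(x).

f = 4*x*exp(2*x)

Characteristic equation r² - 4r + 4 = 0 has discriminant (-4)² - 4·(4) = 0, so r = 2 is a repeated root.
Hence f_h = (C1 + C2*x)*exp(2*x).
Apply the initial conditions: f(0) = C1 = 0 and f'(0) = C2 + 2*C1 = 4. Solving gives C1 = 0, C2 = 4.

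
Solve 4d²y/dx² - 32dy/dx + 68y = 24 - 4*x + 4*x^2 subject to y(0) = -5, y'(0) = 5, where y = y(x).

Divide through by 4: y'' - 8y' + 17y = 6 + x^2 - x.
Characteristic equation r² - 8r + 17 = 0 has discriminant (-8)² - 4·(17) = -4 < 0, so r = 4 ± i.
Hence y_h = C1*cos(x)*exp(4*x) + C2*exp(4*x)*sin(x).
For the particular solution try y_p = A0 + A1*x + A2*x^2. Substituting and matching coefficients of each power of x gives A0 = 1692/4913, A1 = -1/289, A2 = 1/17, so y_p = 1692/4913 - x/289 + x^2/17.
General solution: y = 1692/4913 - x/289 + x^2/17 + C1*cos(x)*exp(4*x) + C2*exp(4*x)*sin(x).
Apply the initial conditions: y(0) = 1692/4913 + C1 = -5 and y'(0) = -1/289 + C2 + 4*C1 = 5. Solving gives C1 = -26257/4913, C2 = 129610/4913.

y = 1692/4913 - x/289 + x**2/17 - 26257*cos(x)*exp(4*x)/4913 + 129610*exp(4*x)*sin(x)/4913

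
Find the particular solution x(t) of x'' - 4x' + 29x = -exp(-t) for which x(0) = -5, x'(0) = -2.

Characteristic equation r² - 4r + 29 = 0 has discriminant (-4)² - 4·(29) = -100 < 0, so r = 2 ± 5i.
Hence x_h = C1*cos(5*t)*exp(2*t) + C2*exp(2*t)*sin(5*t).
Try x_p = A*exp(-t). Substituting into the equation and dividing by exp(-t) gives A = -1/34, so x_p = -exp(-t)/34.
General solution: x = -exp(-t)/34 + C1*cos(5*t)*exp(2*t) + C2*exp(2*t)*sin(5*t).
Apply the initial conditions: x(0) = -1/34 + C1 = -5 and x'(0) = 1/34 + 2*C1 + 5*C2 = -2. Solving gives C1 = -169/34, C2 = 269/170.

x = -exp(-t)/34 - 169*cos(5*t)*exp(2*t)/34 + 269*exp(2*t)*sin(5*t)/170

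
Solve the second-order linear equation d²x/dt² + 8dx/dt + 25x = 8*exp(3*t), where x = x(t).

Characteristic equation r² + 8r + 25 = 0 has discriminant (8)² - 4·(25) = -36 < 0, so r = -4 ± 3i.
Hence x_h = C1*cos(3*t)*exp(-4*t) + C2*exp(-4*t)*sin(3*t).
Try x_p = A*exp(3*t). Substituting into the equation and dividing by exp(3*t) gives A = 4/29, so x_p = 4*exp(3*t)/29.

x = 4*exp(3*t)/29 + C1*cos(3*t)*exp(-4*t) + C2*exp(-4*t)*sin(3*t)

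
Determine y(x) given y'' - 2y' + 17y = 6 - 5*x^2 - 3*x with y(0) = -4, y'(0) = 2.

y = 1762/4913 - 71*x/289 - 5*x**2/17 - 21414*cos(4*x)*exp(x)/4913 + 32447*exp(x)*sin(4*x)/19652

Characteristic equation r² - 2r + 17 = 0 has discriminant (-2)² - 4·(17) = -64 < 0, so r = 1 ± 4i.
Hence y_h = C1*cos(4*x)*exp(x) + C2*exp(x)*sin(4*x).
For the particular solution try y_p = A0 + A1*x + A2*x^2. Substituting and matching coefficients of each power of x gives A0 = 1762/4913, A1 = -71/289, A2 = -5/17, so y_p = 1762/4913 - 71*x/289 - 5*x^2/17.
General solution: y = 1762/4913 - 71*x/289 - 5*x^2/17 + C1*cos(4*x)*exp(x) + C2*exp(x)*sin(4*x).
Apply the initial conditions: y(0) = 1762/4913 + C1 = -4 and y'(0) = -71/289 + C1 + 4*C2 = 2. Solving gives C1 = -21414/4913, C2 = 32447/19652.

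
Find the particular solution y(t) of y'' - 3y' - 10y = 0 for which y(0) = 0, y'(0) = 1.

Characteristic equation r² - 3r - 10 = 0 factors as (r - 5)(r + 2) = 0, so r = 5, -2.
Hence y_h = C1*exp(5*t) + C2*exp(-2*t).
Apply the initial conditions: y(0) = C1 + C2 = 0 and y'(0) = -2*C2 + 5*C1 = 1. Solving gives C1 = 1/7, C2 = -1/7.

y = -exp(-2*t)/7 + exp(5*t)/7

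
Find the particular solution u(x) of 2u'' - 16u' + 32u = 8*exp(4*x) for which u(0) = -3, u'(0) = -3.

u = -3*exp(4*x) + 2*x**2*exp(4*x) + 9*x*exp(4*x)

Divide through by 2: u'' - 8u' + 16u = 4*exp(4*x).
Characteristic equation r² - 8r + 16 = 0 has discriminant (-8)² - 4·(16) = 0, so r = 4 is a repeated root.
Hence u_h = (C1 + C2*x)*exp(4*x).
Since exp(4*x) solves the homogeneous equation (r = 4 is a root of multiplicity 2), multiply the trial by x^2. Try u_p = A*x^2*exp(4*x). Substituting into the equation and dividing by exp(4*x) gives A = 2, so u_p = 2*x^2*exp(4*x).
General solution: u = C1*exp(4*x) + 2*x^2*exp(4*x) + C2*x*exp(4*x).
Apply the initial conditions: u(0) = C1 = -3 and u'(0) = C2 + 4*C1 = -3. Solving gives C1 = -3, C2 = 9.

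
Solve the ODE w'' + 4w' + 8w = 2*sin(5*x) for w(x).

w = -40*cos(5*x)/689 - 34*sin(5*x)/689 + C1*cos(2*x)*exp(-2*x) + C2*exp(-2*x)*sin(2*x)

Characteristic equation r² + 4r + 8 = 0 has discriminant (4)² - 4·(8) = -16 < 0, so r = -2 ± 2i.
Hence w_h = C1*cos(2*x)*exp(-2*x) + C2*exp(-2*x)*sin(2*x).
Try w_p = A*cos(5*x) + B*sin(5*x). Substituting and equating the coefficients of cos(5x) and sin(5x) gives A = -40/689, B = -34/689, so w_p = -40*cos(5*x)/689 - 34*sin(5*x)/689.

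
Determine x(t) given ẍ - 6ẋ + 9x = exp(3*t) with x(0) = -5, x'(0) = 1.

x = -5*exp(3*t) + t**2*exp(3*t)/2 + 16*t*exp(3*t)

Characteristic equation r² - 6r + 9 = 0 has discriminant (-6)² - 4·(9) = 0, so r = 3 is a repeated root.
Hence x_h = (C1 + C2*t)*exp(3*t).
Since exp(3*t) solves the homogeneous equation (r = 3 is a root of multiplicity 2), multiply the trial by t^2. Try x_p = A*t^2*exp(3*t). Substituting into the equation and dividing by exp(3*t) gives A = 1/2, so x_p = t^2*exp(3*t)/2.
General solution: x = C1*exp(3*t) + t^2*exp(3*t)/2 + C2*t*exp(3*t).
Apply the initial conditions: x(0) = C1 = -5 and x'(0) = C2 + 3*C1 = 1. Solving gives C1 = -5, C2 = 16.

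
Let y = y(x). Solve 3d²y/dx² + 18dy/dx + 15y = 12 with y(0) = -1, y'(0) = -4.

y = 4/5 - 13*exp(-x)/4 + 29*exp(-5*x)/20

Divide through by 3: y'' + 6y' + 5y = 4.
Characteristic equation r² + 6r + 5 = 0 factors as (r + 1)(r + 5) = 0, so r = -1, -5.
Hence y_h = C1*exp(-x) + C2*exp(-5*x).
For the particular solution try y_p = A0. Substituting and matching coefficients of each power of x gives A0 = 4/5, so y_p = 4/5.
General solution: y = 4/5 + C1*exp(-x) + C2*exp(-5*x).
Apply the initial conditions: y(0) = 4/5 + C1 + C2 = -1 and y'(0) = -C1 - 5*C2 = -4. Solving gives C1 = -13/4, C2 = 29/20.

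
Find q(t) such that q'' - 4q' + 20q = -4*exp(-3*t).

Characteristic equation r² - 4r + 20 = 0 has discriminant (-4)² - 4·(20) = -64 < 0, so r = 2 ± 4i.
Hence q_h = C1*cos(4*t)*exp(2*t) + C2*exp(2*t)*sin(4*t).
Try q_p = A*exp(-3*t). Substituting into the equation and dividing by exp(-3*t) gives A = -4/41, so q_p = -4*exp(-3*t)/41.

q = -4*exp(-3*t)/41 + C1*cos(4*t)*exp(2*t) + C2*exp(2*t)*sin(4*t)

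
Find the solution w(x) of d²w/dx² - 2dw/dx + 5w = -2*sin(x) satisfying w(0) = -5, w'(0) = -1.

Characteristic equation r² - 2r + 5 = 0 has discriminant (-2)² - 4·(5) = -16 < 0, so r = 1 ± 2i.
Hence w_h = C1*cos(2*x)*exp(x) + C2*exp(x)*sin(2*x).
Try w_p = A*cos(x) + B*sin(x). Substituting and equating the coefficients of cos(x) and sin(x) gives A = -1/5, B = -2/5, so w_p = -2*sin(x)/5 - cos(x)/5.
General solution: w = -2*sin(x)/5 - cos(x)/5 + C1*cos(2*x)*exp(x) + C2*exp(x)*sin(2*x).
Apply the initial conditions: w(0) = -1/5 + C1 = -5 and w'(0) = -2/5 + C1 + 2*C2 = -1. Solving gives C1 = -24/5, C2 = 21/10.

w = -2*sin(x)/5 - cos(x)/5 - 24*cos(2*x)*exp(x)/5 + 21*exp(x)*sin(2*x)/10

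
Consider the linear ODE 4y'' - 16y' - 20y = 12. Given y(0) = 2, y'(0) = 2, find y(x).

y = -3/5 + 11*exp(-x)/6 + 23*exp(5*x)/30

Divide through by 4: y'' - 4y' - 5y = 3.
Characteristic equation r² - 4r - 5 = 0 factors as (r - 5)(r + 1) = 0, so r = 5, -1.
Hence y_h = C1*exp(5*x) + C2*exp(-x).
For the particular solution try y_p = A0. Substituting and matching coefficients of each power of x gives A0 = -3/5, so y_p = -3/5.
General solution: y = -3/5 + C1*exp(5*x) + C2*exp(-x).
Apply the initial conditions: y(0) = -3/5 + C1 + C2 = 2 and y'(0) = -C2 + 5*C1 = 2. Solving gives C1 = 23/30, C2 = 11/6.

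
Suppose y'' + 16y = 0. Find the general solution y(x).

Characteristic equation r² + 16 = 0 has discriminant (0)² - 4·(16) = -64 < 0, so r = ± 4i.
Hence y_h = C1*cos(4*x) + C2*sin(4*x).

y = C1*cos(4*x) + C2*sin(4*x)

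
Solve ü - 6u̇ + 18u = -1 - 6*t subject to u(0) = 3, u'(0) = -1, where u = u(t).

u = -1/6 - t/3 - 61*exp(3*t)*sin(3*t)/18 + 19*cos(3*t)*exp(3*t)/6

Characteristic equation r² - 6r + 18 = 0 has discriminant (-6)² - 4·(18) = -36 < 0, so r = 3 ± 3i.
Hence u_h = C1*cos(3*t)*exp(3*t) + C2*exp(3*t)*sin(3*t).
For the particular solution try u_p = A0 + A1*t. Substituting and matching coefficients of each power of t gives A0 = -1/6, A1 = -1/3, so u_p = -1/6 - t/3.
General solution: u = -1/6 - t/3 + C1*cos(3*t)*exp(3*t) + C2*exp(3*t)*sin(3*t).
Apply the initial conditions: u(0) = -1/6 + C1 = 3 and u'(0) = -1/3 + 3*C1 + 3*C2 = -1. Solving gives C1 = 19/6, C2 = -61/18.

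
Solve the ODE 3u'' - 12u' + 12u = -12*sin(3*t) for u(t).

Divide through by 3: u'' - 4u' + 4u = -4*sin(3*t).
Characteristic equation r² - 4r + 4 = 0 has discriminant (-4)² - 4·(4) = 0, so r = 2 is a repeated root.
Hence u_h = (C1 + C2*t)*exp(2*t).
Try u_p = A*cos(3*t) + B*sin(3*t). Substituting and equating the coefficients of cos(3t) and sin(3t) gives A = -48/169, B = 20/169, so u_p = -48*cos(3*t)/169 + 20*sin(3*t)/169.

u = -48*cos(3*t)/169 + 20*sin(3*t)/169 + C1*exp(2*t) + C2*t*exp(2*t)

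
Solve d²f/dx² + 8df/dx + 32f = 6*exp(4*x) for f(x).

Characteristic equation r² + 8r + 32 = 0 has discriminant (8)² - 4·(32) = -64 < 0, so r = -4 ± 4i.
Hence f_h = C1*cos(4*x)*exp(-4*x) + C2*exp(-4*x)*sin(4*x).
Try f_p = A*exp(4*x). Substituting into the equation and dividing by exp(4*x) gives A = 3/40, so f_p = 3*exp(4*x)/40.

f = 3*exp(4*x)/40 + C1*cos(4*x)*exp(-4*x) + C2*exp(-4*x)*sin(4*x)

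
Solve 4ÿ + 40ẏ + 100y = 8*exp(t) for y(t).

Divide through by 4: y'' + 10y' + 25y = 2*exp(t).
Characteristic equation r² + 10r + 25 = 0 has discriminant (10)² - 4·(25) = 0, so r = -5 is a repeated root.
Hence y_h = (C1 + C2*t)*exp(-5*t).
Try y_p = A*exp(t). Substituting into the equation and dividing by exp(t) gives A = 1/18, so y_p = exp(t)/18.

y = exp(t)/18 + C1*exp(-5*t) + C2*t*exp(-5*t)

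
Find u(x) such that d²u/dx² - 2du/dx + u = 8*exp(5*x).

Characteristic equation r² - 2r + 1 = 0 has discriminant (-2)² - 4·(1) = 0, so r = 1 is a repeated root.
Hence u_h = (C1 + C2*x)*exp(x).
Try u_p = A*exp(5*x). Substituting into the equation and dividing by exp(5*x) gives A = 1/2, so u_p = exp(5*x)/2.

u = exp(5*x)/2 + C1*exp(x) + C2*x*exp(x)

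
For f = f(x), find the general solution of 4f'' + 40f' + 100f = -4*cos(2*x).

Divide through by 4: f'' + 10f' + 25f = -cos(2*x).
Characteristic equation r² + 10r + 25 = 0 has discriminant (10)² - 4·(25) = 0, so r = -5 is a repeated root.
Hence f_h = (C1 + C2*x)*exp(-5*x).
Try f_p = A*cos(2*x) + B*sin(2*x). Substituting and equating the coefficients of cos(2x) and sin(2x) gives A = -21/841, B = -20/841, so f_p = -21*cos(2*x)/841 - 20*sin(2*x)/841.

f = -21*cos(2*x)/841 - 20*sin(2*x)/841 + C1*exp(-5*x) + C2*x*exp(-5*x)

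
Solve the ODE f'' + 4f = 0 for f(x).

f = C1*cos(2*x) + C2*sin(2*x)

Characteristic equation r² + 4 = 0 has discriminant (0)² - 4·(4) = -16 < 0, so r = ± 2i.
Hence f_h = C1*cos(2*x) + C2*sin(2*x).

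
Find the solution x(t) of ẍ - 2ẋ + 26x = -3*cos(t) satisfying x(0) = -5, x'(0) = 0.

Characteristic equation r² - 2r + 26 = 0 has discriminant (-2)² - 4·(26) = -100 < 0, so r = 1 ± 5i.
Hence x_h = C1*cos(5*t)*exp(t) + C2*exp(t)*sin(5*t).
Try x_p = A*cos(t) + B*sin(t). Substituting and equating the coefficients of cos(t) and sin(t) gives A = -75/629, B = 6/629, so x_p = -75*cos(t)/629 + 6*sin(t)/629.
General solution: x = -75*cos(t)/629 + 6*sin(t)/629 + C1*cos(5*t)*exp(t) + C2*exp(t)*sin(5*t).
Apply the initial conditions: x(0) = -75/629 + C1 = -5 and x'(0) = 6/629 + C1 + 5*C2 = 0. Solving gives C1 = -3070/629, C2 = 3064/3145.

x = -75*cos(t)/629 + 6*sin(t)/629 - 3070*cos(5*t)*exp(t)/629 + 3064*exp(t)*sin(5*t)/3145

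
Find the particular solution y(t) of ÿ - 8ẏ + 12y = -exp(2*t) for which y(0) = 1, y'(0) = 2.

y = -exp(6*t)/16 + 17*exp(2*t)/16 + t*exp(2*t)/4

Characteristic equation r² - 8r + 12 = 0 factors as (r - 6)(r - 2) = 0, so r = 6, 2.
Hence y_h = C1*exp(6*t) + C2*exp(2*t).
Since exp(2*t) solves the homogeneous equation (r = 2 is a root of multiplicity 1), multiply the trial by t. Try y_p = A*t*exp(2*t). Substituting into the equation and dividing by exp(2*t) gives A = 1/4, so y_p = t*exp(2*t)/4.
General solution: y = C1*exp(6*t) + C2*exp(2*t) + t*exp(2*t)/4.
Apply the initial conditions: y(0) = C1 + C2 = 1 and y'(0) = 1/4 + 2*C2 + 6*C1 = 2. Solving gives C1 = -1/16, C2 = 17/16.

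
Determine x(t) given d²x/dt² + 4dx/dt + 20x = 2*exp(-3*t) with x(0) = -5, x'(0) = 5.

x = 2*exp(-3*t)/17 - 87*cos(4*t)*exp(-2*t)/17 - 83*exp(-2*t)*sin(4*t)/68

Characteristic equation r² + 4r + 20 = 0 has discriminant (4)² - 4·(20) = -64 < 0, so r = -2 ± 4i.
Hence x_h = C1*cos(4*t)*exp(-2*t) + C2*exp(-2*t)*sin(4*t).
Try x_p = A*exp(-3*t). Substituting into the equation and dividing by exp(-3*t) gives A = 2/17, so x_p = 2*exp(-3*t)/17.
General solution: x = 2*exp(-3*t)/17 + C1*cos(4*t)*exp(-2*t) + C2*exp(-2*t)*sin(4*t).
Apply the initial conditions: x(0) = 2/17 + C1 = -5 and x'(0) = -6/17 - 2*C1 + 4*C2 = 5. Solving gives C1 = -87/17, C2 = -83/68.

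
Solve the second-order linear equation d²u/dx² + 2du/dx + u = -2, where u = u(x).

u = -2 + C1*exp(-x) + C2*x*exp(-x)

Characteristic equation r² + 2r + 1 = 0 has discriminant (2)² - 4·(1) = 0, so r = -1 is a repeated root.
Hence u_h = (C1 + C2*x)*exp(-x).
For the particular solution try u_p = A0. Substituting and matching coefficients of each power of x gives A0 = -2, so u_p = -2.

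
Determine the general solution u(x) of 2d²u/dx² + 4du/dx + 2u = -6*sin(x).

u = 3*cos(x)/2 + C1*exp(-x) + C2*x*exp(-x)

Divide through by 2: u'' + 2u' + u = -3*sin(x).
Characteristic equation r² + 2r + 1 = 0 has discriminant (2)² - 4·(1) = 0, so r = -1 is a repeated root.
Hence u_h = (C1 + C2*x)*exp(-x).
Try u_p = A*cos(x) + B*sin(x). Substituting and equating the coefficients of cos(x) and sin(x) gives A = 3/2, B = 0, so u_p = 3*cos(x)/2.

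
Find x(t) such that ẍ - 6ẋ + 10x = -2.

Characteristic equation r² - 6r + 10 = 0 has discriminant (-6)² - 4·(10) = -4 < 0, so r = 3 ± i.
Hence x_h = C1*cos(t)*exp(3*t) + C2*exp(3*t)*sin(t).
For the particular solution try x_p = A0. Substituting and matching coefficients of each power of t gives A0 = -1/5, so x_p = -1/5.

x = -1/5 + C1*cos(t)*exp(3*t) + C2*exp(3*t)*sin(t)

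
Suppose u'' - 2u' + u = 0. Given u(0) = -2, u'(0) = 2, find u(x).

u = -2*exp(x) + 4*x*exp(x)

Characteristic equation r² - 2r + 1 = 0 has discriminant (-2)² - 4·(1) = 0, so r = 1 is a repeated root.
Hence u_h = (C1 + C2*x)*exp(x).
Apply the initial conditions: u(0) = C1 = -2 and u'(0) = C1 + C2 = 2. Solving gives C1 = -2, C2 = 4.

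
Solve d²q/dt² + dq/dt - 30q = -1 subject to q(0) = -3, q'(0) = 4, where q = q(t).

q = 1/30 - 115*exp(-6*t)/66 - 71*exp(5*t)/55

Characteristic equation r² + r - 30 = 0 factors as (r + 6)(r - 5) = 0, so r = -6, 5.
Hence q_h = C1*exp(-6*t) + C2*exp(5*t).
For the particular solution try q_p = A0. Substituting and matching coefficients of each power of t gives A0 = 1/30, so q_p = 1/30.
General solution: q = 1/30 + C1*exp(-6*t) + C2*exp(5*t).
Apply the initial conditions: q(0) = 1/30 + C1 + C2 = -3 and q'(0) = -6*C1 + 5*C2 = 4. Solving gives C1 = -115/66, C2 = -71/55.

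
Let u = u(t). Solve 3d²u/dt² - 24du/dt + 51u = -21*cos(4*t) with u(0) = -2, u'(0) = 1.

Divide through by 3: u'' - 8u' + 17u = -7*cos(4*t).
Characteristic equation r² - 8r + 17 = 0 has discriminant (-8)² - 4·(17) = -4 < 0, so r = 4 ± i.
Hence u_h = C1*cos(t)*exp(4*t) + C2*exp(4*t)*sin(t).
Try u_p = A*cos(4*t) + B*sin(4*t). Substituting and equating the coefficients of cos(4t) and sin(4t) gives A = -7/1025, B = 224/1025, so u_p = -7*cos(4*t)/1025 + 224*sin(4*t)/1025.
General solution: u = -7*cos(4*t)/1025 + 224*sin(4*t)/1025 + C1*cos(t)*exp(4*t) + C2*exp(4*t)*sin(t).
Apply the initial conditions: u(0) = -7/1025 + C1 = -2 and u'(0) = 896/1025 + C2 + 4*C1 = 1. Solving gives C1 = -2043/1025, C2 = 8301/1025.

u = -7*cos(4*t)/1025 + 224*sin(4*t)/1025 - 2043*cos(t)*exp(4*t)/1025 + 8301*exp(4*t)*sin(t)/1025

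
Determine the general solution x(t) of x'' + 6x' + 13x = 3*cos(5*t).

Characteristic equation r² + 6r + 13 = 0 has discriminant (6)² - 4·(13) = -16 < 0, so r = -3 ± 2i.
Hence x_h = C1*cos(2*t)*exp(-3*t) + C2*exp(-3*t)*sin(2*t).
Try x_p = A*cos(5*t) + B*sin(5*t). Substituting and equating the coefficients of cos(5t) and sin(5t) gives A = -1/29, B = 5/58, so x_p = -cos(5*t)/29 + 5*sin(5*t)/58.

x = -cos(5*t)/29 + 5*sin(5*t)/58 + C1*cos(2*t)*exp(-3*t) + C2*exp(-3*t)*sin(2*t)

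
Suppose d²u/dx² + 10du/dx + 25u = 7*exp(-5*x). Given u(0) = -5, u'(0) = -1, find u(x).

u = -5*exp(-5*x) - 26*x*exp(-5*x) + 7*x**2*exp(-5*x)/2

Characteristic equation r² + 10r + 25 = 0 has discriminant (10)² - 4·(25) = 0, so r = -5 is a repeated root.
Hence u_h = (C1 + C2*x)*exp(-5*x).
Since exp(-5*x) solves the homogeneous equation (r = -5 is a root of multiplicity 2), multiply the trial by x^2. Try u_p = A*x^2*exp(-5*x). Substituting into the equation and dividing by exp(-5*x) gives A = 7/2, so u_p = 7*x^2*exp(-5*x)/2.
General solution: u = C1*exp(-5*x) + 7*x^2*exp(-5*x)/2 + C2*x*exp(-5*x).
Apply the initial conditions: u(0) = C1 = -5 and u'(0) = C2 - 5*C1 = -1. Solving gives C1 = -5, C2 = -26.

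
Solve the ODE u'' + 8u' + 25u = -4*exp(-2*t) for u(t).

Characteristic equation r² + 8r + 25 = 0 has discriminant (8)² - 4·(25) = -36 < 0, so r = -4 ± 3i.
Hence u_h = C1*cos(3*t)*exp(-4*t) + C2*exp(-4*t)*sin(3*t).
Try u_p = A*exp(-2*t). Substituting into the equation and dividing by exp(-2*t) gives A = -4/13, so u_p = -4*exp(-2*t)/13.

u = -4*exp(-2*t)/13 + C1*cos(3*t)*exp(-4*t) + C2*exp(-4*t)*sin(3*t)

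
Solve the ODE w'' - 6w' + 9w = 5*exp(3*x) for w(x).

w = C1*exp(3*x) + 5*x**2*exp(3*x)/2 + C2*x*exp(3*x)

Characteristic equation r² - 6r + 9 = 0 has discriminant (-6)² - 4·(9) = 0, so r = 3 is a repeated root.
Hence w_h = (C1 + C2*x)*exp(3*x).
Since exp(3*x) solves the homogeneous equation (r = 3 is a root of multiplicity 2), multiply the trial by x^2. Try w_p = A*x^2*exp(3*x). Substituting into the equation and dividing by exp(3*x) gives A = 5/2, so w_p = 5*x^2*exp(3*x)/2.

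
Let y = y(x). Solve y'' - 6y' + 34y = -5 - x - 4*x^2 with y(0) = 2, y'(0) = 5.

y = -750/4913 - 41*x/578 - 2*x**2/17 - 13629*exp(3*x)*sin(5*x)/49130 + 10576*cos(5*x)*exp(3*x)/4913

Characteristic equation r² - 6r + 34 = 0 has discriminant (-6)² - 4·(34) = -100 < 0, so r = 3 ± 5i.
Hence y_h = C1*cos(5*x)*exp(3*x) + C2*exp(3*x)*sin(5*x).
For the particular solution try y_p = A0 + A1*x + A2*x^2. Substituting and matching coefficients of each power of x gives A0 = -750/4913, A1 = -41/578, A2 = -2/17, so y_p = -750/4913 - 41*x/578 - 2*x^2/17.
General solution: y = -750/4913 - 41*x/578 - 2*x^2/17 + C1*cos(5*x)*exp(3*x) + C2*exp(3*x)*sin(5*x).
Apply the initial conditions: y(0) = -750/4913 + C1 = 2 and y'(0) = -41/578 + 3*C1 + 5*C2 = 5. Solving gives C1 = 10576/4913, C2 = -13629/49130.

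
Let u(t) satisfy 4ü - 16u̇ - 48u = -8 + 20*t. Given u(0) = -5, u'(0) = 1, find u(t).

u = 11/36 - 331*exp(6*t)/288 - 133*exp(-2*t)/32 - 5*t/12

Divide through by 4: u'' - 4u' - 12u = -2 + 5*t.
Characteristic equation r² - 4r - 12 = 0 factors as (r + 2)(r - 6) = 0, so r = -2, 6.
Hence u_h = C1*exp(-2*t) + C2*exp(6*t).
For the particular solution try u_p = A0 + A1*t. Substituting and matching coefficients of each power of t gives A0 = 11/36, A1 = -5/12, so u_p = 11/36 - 5*t/12.
General solution: u = 11/36 - 5*t/12 + C1*exp(-2*t) + C2*exp(6*t).
Apply the initial conditions: u(0) = 11/36 + C1 + C2 = -5 and u'(0) = -5/12 - 2*C1 + 6*C2 = 1. Solving gives C1 = -133/32, C2 = -331/288.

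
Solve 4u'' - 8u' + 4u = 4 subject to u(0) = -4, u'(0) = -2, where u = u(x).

Divide through by 4: u'' - 2u' + u = 1.
Characteristic equation r² - 2r + 1 = 0 has discriminant (-2)² - 4·(1) = 0, so r = 1 is a repeated root.
Hence u_h = (C1 + C2*x)*exp(x).
For the particular solution try u_p = A0. Substituting and matching coefficients of each power of x gives A0 = 1, so u_p = 1.
General solution: u = 1 + C1*exp(x) + C2*x*exp(x).
Apply the initial conditions: u(0) = 1 + C1 = -4 and u'(0) = C1 + C2 = -2. Solving gives C1 = -5, C2 = 3.

u = 1 - 5*exp(x) + 3*x*exp(x)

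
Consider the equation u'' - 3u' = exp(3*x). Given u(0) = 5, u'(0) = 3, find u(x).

Characteristic equation r² - 3r = 0 factors as (r - 3)r = 0, so r = 3, 0.
Hence u_h = C1*exp(3*x) + C2.
Since exp(3*x) solves the homogeneous equation (r = 3 is a root of multiplicity 1), multiply the trial by x. Try u_p = A*x*exp(3*x). Substituting into the equation and dividing by exp(3*x) gives A = 1/3, so u_p = x*exp(3*x)/3.
General solution: u = C2 + C1*exp(3*x) + x*exp(3*x)/3.
Apply the initial conditions: u(0) = C1 + C2 = 5 and u'(0) = 1/3 + 3*C1 = 3. Solving gives C1 = 8/9, C2 = 37/9.

u = 37/9 + 8*exp(3*x)/9 + x*exp(3*x)/3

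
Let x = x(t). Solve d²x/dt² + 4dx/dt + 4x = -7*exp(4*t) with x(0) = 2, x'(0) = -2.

Characteristic equation r² + 4r + 4 = 0 has discriminant (4)² - 4·(4) = 0, so r = -2 is a repeated root.
Hence x_h = (C1 + C2*t)*exp(-2*t).
Try x_p = A*exp(4*t). Substituting into the equation and dividing by exp(4*t) gives A = -7/36, so x_p = -7*exp(4*t)/36.
General solution: x = -7*exp(4*t)/36 + C1*exp(-2*t) + C2*t*exp(-2*t).
Apply the initial conditions: x(0) = -7/36 + C1 = 2 and x'(0) = -7/9 + C2 - 2*C1 = -2. Solving gives C1 = 79/36, C2 = 19/6.

x = -7*exp(4*t)/36 + 79*exp(-2*t)/36 + 19*t*exp(-2*t)/6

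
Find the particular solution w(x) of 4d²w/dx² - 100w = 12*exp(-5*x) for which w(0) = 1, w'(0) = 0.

Divide through by 4: w'' - 25w = 3*exp(-5*x).
Characteristic equation r² - 25 = 0 factors as (r - 5)(r + 5) = 0, so r = 5, -5.
Hence w_h = C1*exp(5*x) + C2*exp(-5*x).
Since exp(-5*x) solves the homogeneous equation (r = -5 is a root of multiplicity 1), multiply the trial by x. Try w_p = A*x*exp(-5*x). Substituting into the equation and dividing by exp(-5*x) gives A = -3/10, so w_p = -3*x*exp(-5*x)/10.
General solution: w = C1*exp(5*x) + C2*exp(-5*x) - 3*x*exp(-5*x)/10.
Apply the initial conditions: w(0) = C1 + C2 = 1 and w'(0) = -3/10 - 5*C2 + 5*C1 = 0. Solving gives C1 = 53/100, C2 = 47/100.

w = 47*exp(-5*x)/100 + 53*exp(5*x)/100 - 3*x*exp(-5*x)/10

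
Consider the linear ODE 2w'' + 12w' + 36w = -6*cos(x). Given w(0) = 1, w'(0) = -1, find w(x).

w = -51*cos(x)/325 - 18*sin(x)/325 + 376*cos(3*x)*exp(-3*x)/325 + 821*exp(-3*x)*sin(3*x)/975

Divide through by 2: w'' + 6w' + 18w = -3*cos(x).
Characteristic equation r² + 6r + 18 = 0 has discriminant (6)² - 4·(18) = -36 < 0, so r = -3 ± 3i.
Hence w_h = C1*cos(3*x)*exp(-3*x) + C2*exp(-3*x)*sin(3*x).
Try w_p = A*cos(x) + B*sin(x). Substituting and equating the coefficients of cos(x) and sin(x) gives A = -51/325, B = -18/325, so w_p = -51*cos(x)/325 - 18*sin(x)/325.
General solution: w = -51*cos(x)/325 - 18*sin(x)/325 + C1*cos(3*x)*exp(-3*x) + C2*exp(-3*x)*sin(3*x).
Apply the initial conditions: w(0) = -51/325 + C1 = 1 and w'(0) = -18/325 - 3*C1 + 3*C2 = -1. Solving gives C1 = 376/325, C2 = 821/975.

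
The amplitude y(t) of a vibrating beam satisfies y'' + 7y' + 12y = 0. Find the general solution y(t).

y = C1*exp(-4*t) + C2*exp(-3*t)

Characteristic equation r² + 7r + 12 = 0 factors as (r + 4)(r + 3) = 0, so r = -4, -3.
Hence y_h = C1*exp(-4*t) + C2*exp(-3*t).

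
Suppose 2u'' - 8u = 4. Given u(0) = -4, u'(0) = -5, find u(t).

Divide through by 2: u'' - 4u = 2.
Characteristic equation r² - 4 = 0 factors as (r - 2)(r + 2) = 0, so r = 2, -2.
Hence u_h = C1*exp(2*t) + C2*exp(-2*t).
For the particular solution try u_p = A0. Substituting and matching coefficients of each power of t gives A0 = -1/2, so u_p = -1/2.
General solution: u = -1/2 + C1*exp(2*t) + C2*exp(-2*t).
Apply the initial conditions: u(0) = -1/2 + C1 + C2 = -4 and u'(0) = -2*C2 + 2*C1 = -5. Solving gives C1 = -3, C2 = -1/2.

u = -1/2 - 3*exp(2*t) - exp(-2*t)/2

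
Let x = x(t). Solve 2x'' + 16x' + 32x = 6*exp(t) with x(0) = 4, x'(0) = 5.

x = 3*exp(t)/25 + 97*exp(-4*t)/25 + 102*t*exp(-4*t)/5

Divide through by 2: x'' + 8x' + 16x = 3*exp(t).
Characteristic equation r² + 8r + 16 = 0 has discriminant (8)² - 4·(16) = 0, so r = -4 is a repeated root.
Hence x_h = (C1 + C2*t)*exp(-4*t).
Try x_p = A*exp(t). Substituting into the equation and dividing by exp(t) gives A = 3/25, so x_p = 3*exp(t)/25.
General solution: x = 3*exp(t)/25 + C1*exp(-4*t) + C2*t*exp(-4*t).
Apply the initial conditions: x(0) = 3/25 + C1 = 4 and x'(0) = 3/25 + C2 - 4*C1 = 5. Solving gives C1 = 97/25, C2 = 102/5.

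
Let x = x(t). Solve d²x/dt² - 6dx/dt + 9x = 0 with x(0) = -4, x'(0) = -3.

x = -4*exp(3*t) + 9*t*exp(3*t)

Characteristic equation r² - 6r + 9 = 0 has discriminant (-6)² - 4·(9) = 0, so r = 3 is a repeated root.
Hence x_h = (C1 + C2*t)*exp(3*t).
Apply the initial conditions: x(0) = C1 = -4 and x'(0) = C2 + 3*C1 = -3. Solving gives C1 = -4, C2 = 9.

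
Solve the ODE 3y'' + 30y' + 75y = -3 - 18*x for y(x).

Divide through by 3: y'' + 10y' + 25y = -1 - 6*x.
Characteristic equation r² + 10r + 25 = 0 has discriminant (10)² - 4·(25) = 0, so r = -5 is a repeated root.
Hence y_h = (C1 + C2*x)*exp(-5*x).
For the particular solution try y_p = A0 + A1*x. Substituting and matching coefficients of each power of x gives A0 = 7/125, A1 = -6/25, so y_p = 7/125 - 6*x/25.

y = 7/125 - 6*x/25 + C1*exp(-5*x) + C2*x*exp(-5*x)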